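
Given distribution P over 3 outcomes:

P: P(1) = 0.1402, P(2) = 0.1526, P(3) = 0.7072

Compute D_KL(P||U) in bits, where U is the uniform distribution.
0.4202 bits

U(i) = 1/3 for all i

D_KL(P||U) = Σ P(x) log₂(P(x) / (1/3))
           = Σ P(x) log₂(P(x)) + log₂(3)
           = log₂(3) - H(P)

H(P) = -Σ P(x) log₂(P(x)):
  -P(1)·log₂(P(1)) = -(0.1402)·log₂(0.1402) = 0.39739
  -P(2)·log₂(P(2)) = -(0.1526)·log₂(0.1526) = 0.41388
  -P(3)·log₂(P(3)) = -(0.7072)·log₂(0.7072) = 0.35347
H(P) = 0.39739 + 0.41388 + 0.35347 = 1.16474 bits

log₂(3) = 1.58496 bits

D_KL(P||U) = 1.58496 - 1.16474 = 0.42022 ≈ 0.4202 bits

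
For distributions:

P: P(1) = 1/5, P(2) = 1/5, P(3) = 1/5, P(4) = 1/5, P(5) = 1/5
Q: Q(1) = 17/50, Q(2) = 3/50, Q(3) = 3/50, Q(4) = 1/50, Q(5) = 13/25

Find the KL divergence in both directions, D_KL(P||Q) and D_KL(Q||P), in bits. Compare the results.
D_KL(P||Q) = 0.9304 bits, D_KL(Q||P) = 0.7022 bits. D_KL(P||Q) is larger than D_KL(Q||P) by 0.2282 bits; the two directions differ.

D_KL(P||Q) = Σ P(x) log₂(P(x)/Q(x))

Computing term by term:
  P(1)·log₂(P(1)/Q(1)) = (1/5)·log₂((1/5)/(17/50)) = -0.15311
  P(2)·log₂(P(2)/Q(2)) = (1/5)·log₂((1/5)/(3/50)) = 0.34739
  P(3)·log₂(P(3)/Q(3)) = (1/5)·log₂((1/5)/(3/50)) = 0.34739
  P(4)·log₂(P(4)/Q(4)) = (1/5)·log₂((1/5)/(1/50)) = 0.66439
  P(5)·log₂(P(5)/Q(5)) = (1/5)·log₂((1/5)/(13/25)) = -0.27570

D_KL(P||Q) = -0.15311 + 0.34739 + 0.34739 + 0.66439 - 0.27570 = 0.93036 ≈ 0.9304 bits

D_KL(Q||P) = Σ Q(x) log₂(Q(x)/P(x))

Computing term by term:
  Q(1)·log₂(Q(1)/P(1)) = (17/50)·log₂((17/50)/(1/5)) = 0.26028
  Q(2)·log₂(Q(2)/P(2)) = (3/50)·log₂((3/50)/(1/5)) = -0.10422
  Q(3)·log₂(Q(3)/P(3)) = (3/50)·log₂((3/50)/(1/5)) = -0.10422
  Q(4)·log₂(Q(4)/P(4)) = (1/50)·log₂((1/50)/(1/5)) = -0.06644
  Q(5)·log₂(Q(5)/P(5)) = (13/25)·log₂((13/25)/(1/5)) = 0.71683

D_KL(Q||P) = 0.26028 - 0.10422 - 0.10422 - 0.06644 + 0.71683 = 0.70223 ≈ 0.7022 bits

These are NOT equal (difference: 0.2282 bits). KL divergence is asymmetric: D_KL(P||Q) ≠ D_KL(Q||P) in general.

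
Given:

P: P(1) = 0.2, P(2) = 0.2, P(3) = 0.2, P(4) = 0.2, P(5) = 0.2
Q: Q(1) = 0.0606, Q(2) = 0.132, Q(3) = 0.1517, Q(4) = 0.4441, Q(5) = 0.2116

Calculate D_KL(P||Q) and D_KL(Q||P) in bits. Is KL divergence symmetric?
D_KL(P||Q) = 0.2977 bits, D_KL(Q||P) = 0.2843 bits. No, KL divergence is not symmetric.

D_KL(P||Q) = Σ P(x) log₂(P(x)/Q(x))

Computing term by term:
  P(1)·log₂(P(1)/Q(1)) = 0.2·log₂(0.2/0.0606) = 0.34452
  P(2)·log₂(P(2)/Q(2)) = 0.2·log₂(0.2/0.132) = 0.11989
  P(3)·log₂(P(3)/Q(3)) = 0.2·log₂(0.2/0.1517) = 0.07976
  P(4)·log₂(P(4)/Q(4)) = 0.2·log₂(0.2/0.4441) = -0.23018
  P(5)·log₂(P(5)/Q(5)) = 0.2·log₂(0.2/0.2116) = -0.01627

D_KL(P||Q) = 0.34452 + 0.11989 + 0.07976 - 0.23018 - 0.01627 = 0.29772 ≈ 0.2977 bits

D_KL(Q||P) = Σ Q(x) log₂(Q(x)/P(x))

Computing term by term:
  Q(1)·log₂(Q(1)/P(1)) = 0.0606·log₂(0.0606/0.2) = -0.10439
  Q(2)·log₂(Q(2)/P(2)) = 0.132·log₂(0.132/0.2) = -0.07913
  Q(3)·log₂(Q(3)/P(3)) = 0.1517·log₂(0.1517/0.2) = -0.06049
  Q(4)·log₂(Q(4)/P(4)) = 0.4441·log₂(0.4441/0.2) = 0.51111
  Q(5)·log₂(Q(5)/P(5)) = 0.2116·log₂(0.2116/0.2) = 0.01721

D_KL(Q||P) = -0.10439 - 0.07913 - 0.06049 + 0.51111 + 0.01721 = 0.28431 ≈ 0.2843 bits

These are NOT equal (difference: 0.0134 bits). KL divergence is asymmetric: D_KL(P||Q) ≠ D_KL(Q||P) in general.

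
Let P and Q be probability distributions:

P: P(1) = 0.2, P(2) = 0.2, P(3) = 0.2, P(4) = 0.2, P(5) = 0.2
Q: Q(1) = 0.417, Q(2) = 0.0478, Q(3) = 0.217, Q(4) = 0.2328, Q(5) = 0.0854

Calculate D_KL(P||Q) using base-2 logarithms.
0.3792 bits

D_KL(P||Q) = Σ P(x) log₂(P(x)/Q(x))

Computing term by term:
  P(1)·log₂(P(1)/Q(1)) = 0.2·log₂(0.2/0.417) = -0.21201
  P(2)·log₂(P(2)/Q(2)) = 0.2·log₂(0.2/0.0478) = 0.41298
  P(3)·log₂(P(3)/Q(3)) = 0.2·log₂(0.2/0.217) = -0.02354
  P(4)·log₂(P(4)/Q(4)) = 0.2·log₂(0.2/0.2328) = -0.04382
  P(5)·log₂(P(5)/Q(5)) = 0.2·log₂(0.2/0.0854) = 0.24554

D_KL(P||Q) = -0.21201 + 0.41298 - 0.02354 - 0.04382 + 0.24554 = 0.37915 ≈ 0.3792 bits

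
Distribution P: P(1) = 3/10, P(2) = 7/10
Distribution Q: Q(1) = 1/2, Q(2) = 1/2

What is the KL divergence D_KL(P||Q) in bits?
0.1187 bits

D_KL(P||Q) = Σ P(x) log₂(P(x)/Q(x))

Computing term by term:
  P(1)·log₂(P(1)/Q(1)) = (3/10)·log₂((3/10)/(1/2)) = -0.22109
  P(2)·log₂(P(2)/Q(2)) = (7/10)·log₂((7/10)/(1/2)) = 0.33980

D_KL(P||Q) = -0.22109 + 0.33980 = 0.11871 ≈ 0.1187 bits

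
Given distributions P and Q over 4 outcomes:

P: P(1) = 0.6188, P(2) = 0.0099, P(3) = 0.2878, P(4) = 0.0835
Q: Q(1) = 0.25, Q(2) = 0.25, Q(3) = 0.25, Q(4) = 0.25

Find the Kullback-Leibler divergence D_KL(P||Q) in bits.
0.6894 bits

D_KL(P||Q) = Σ P(x) log₂(P(x)/Q(x))

Computing term by term:
  P(1)·log₂(P(1)/Q(1)) = 0.6188·log₂(0.6188/0.25) = 0.80911
  P(2)·log₂(P(2)/Q(2)) = 0.0099·log₂(0.0099/0.25) = -0.04612
  P(3)·log₂(P(3)/Q(3)) = 0.2878·log₂(0.2878/0.25) = 0.05846
  P(4)·log₂(P(4)/Q(4)) = 0.0835·log₂(0.0835/0.25) = -0.13210

D_KL(P||Q) = 0.80911 - 0.04612 + 0.05846 - 0.13210 = 0.68935 ≈ 0.6894 bits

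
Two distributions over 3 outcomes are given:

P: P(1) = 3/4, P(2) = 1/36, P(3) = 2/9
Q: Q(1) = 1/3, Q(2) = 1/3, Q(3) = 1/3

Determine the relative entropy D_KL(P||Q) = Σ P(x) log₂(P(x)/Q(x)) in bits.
0.6479 bits

D_KL(P||Q) = Σ P(x) log₂(P(x)/Q(x))

Computing term by term:
  P(1)·log₂(P(1)/Q(1)) = (3/4)·log₂((3/4)/(1/3)) = 0.87744
  P(2)·log₂(P(2)/Q(2)) = (1/36)·log₂((1/36)/(1/3)) = -0.09958
  P(3)·log₂(P(3)/Q(3)) = (2/9)·log₂((2/9)/(1/3)) = -0.12999

D_KL(P||Q) = 0.87744 - 0.09958 - 0.12999 = 0.64787 ≈ 0.6479 bits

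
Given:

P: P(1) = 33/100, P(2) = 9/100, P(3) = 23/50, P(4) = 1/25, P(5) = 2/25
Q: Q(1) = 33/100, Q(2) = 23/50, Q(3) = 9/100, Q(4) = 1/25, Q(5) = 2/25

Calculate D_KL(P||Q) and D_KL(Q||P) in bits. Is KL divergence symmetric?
D_KL(P||Q) = 0.8708 bits, D_KL(Q||P) = 0.8708 bits. The two values coincide for this particular pair, but no — KL divergence is not symmetric in general.

D_KL(P||Q) = Σ P(x) log₂(P(x)/Q(x))

Computing term by term:
  P(1)·log₂(P(1)/Q(1)) = (33/100)·log₂((33/100)/(33/100)) = 0.00000
  P(2)·log₂(P(2)/Q(2)) = (9/100)·log₂((9/100)/(23/50)) = -0.21183
  P(3)·log₂(P(3)/Q(3)) = (23/50)·log₂((23/50)/(9/100)) = 1.08267
  P(4)·log₂(P(4)/Q(4)) = (1/25)·log₂((1/25)/(1/25)) = 0.00000
  P(5)·log₂(P(5)/Q(5)) = (2/25)·log₂((2/25)/(2/25)) = 0.00000

D_KL(P||Q) = 0.00000 - 0.21183 + 1.08267 + 0.00000 + 0.00000 = 0.87084 ≈ 0.8708 bits

D_KL(Q||P) = Σ Q(x) log₂(Q(x)/P(x))

Computing term by term:
  Q(1)·log₂(Q(1)/P(1)) = (33/100)·log₂((33/100)/(33/100)) = 0.00000
  Q(2)·log₂(Q(2)/P(2)) = (23/50)·log₂((23/50)/(9/100)) = 1.08267
  Q(3)·log₂(Q(3)/P(3)) = (9/100)·log₂((9/100)/(23/50)) = -0.21183
  Q(4)·log₂(Q(4)/P(4)) = (1/25)·log₂((1/25)/(1/25)) = 0.00000
  Q(5)·log₂(Q(5)/P(5)) = (2/25)·log₂((2/25)/(2/25)) = 0.00000

D_KL(Q||P) = 0.00000 + 1.08267 - 0.21183 + 0.00000 + 0.00000 = 0.87084 ≈ 0.8708 bits

These ARE equal here. Q is P with outcomes relabeled (Q(2) = P(3), Q(3) = P(2)) by a relabeling that is its own inverse, so the two sums contain exactly the same terms in a different order. This is a special case — KL divergence is not symmetric in general: D_KL(P||Q) ≠ D_KL(Q||P) for most P, Q.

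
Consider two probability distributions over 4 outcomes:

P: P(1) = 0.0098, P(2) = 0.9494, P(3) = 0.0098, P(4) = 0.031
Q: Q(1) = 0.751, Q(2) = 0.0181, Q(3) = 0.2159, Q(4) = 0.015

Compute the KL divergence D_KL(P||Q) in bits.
5.3513 bits

D_KL(P||Q) = Σ P(x) log₂(P(x)/Q(x))

Computing term by term:
  P(1)·log₂(P(1)/Q(1)) = 0.0098·log₂(0.0098/0.751) = -0.06135
  P(2)·log₂(P(2)/Q(2)) = 0.9494·log₂(0.9494/0.0181) = 5.42388
  P(3)·log₂(P(3)/Q(3)) = 0.0098·log₂(0.0098/0.2159) = -0.04372
  P(4)·log₂(P(4)/Q(4)) = 0.031·log₂(0.031/0.015) = 0.03247

D_KL(P||Q) = -0.06135 + 5.42388 - 0.04372 + 0.03247 = 5.35128 ≈ 5.3513 bits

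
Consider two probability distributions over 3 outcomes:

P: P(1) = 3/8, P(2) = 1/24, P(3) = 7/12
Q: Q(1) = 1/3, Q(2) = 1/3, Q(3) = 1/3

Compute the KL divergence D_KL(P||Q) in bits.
0.4097 bits

D_KL(P||Q) = Σ P(x) log₂(P(x)/Q(x))

Computing term by term:
  P(1)·log₂(P(1)/Q(1)) = (3/8)·log₂((3/8)/(1/3)) = 0.06372
  P(2)·log₂(P(2)/Q(2)) = (1/24)·log₂((1/24)/(1/3)) = -0.12500
  P(3)·log₂(P(3)/Q(3)) = (7/12)·log₂((7/12)/(1/3)) = 0.47096

D_KL(P||Q) = 0.06372 - 0.12500 + 0.47096 = 0.40968 ≈ 0.4097 bits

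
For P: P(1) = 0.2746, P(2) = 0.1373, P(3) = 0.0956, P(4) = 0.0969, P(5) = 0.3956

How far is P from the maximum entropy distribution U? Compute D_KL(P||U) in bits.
0.2373 bits

U(i) = 1/5 for all i

D_KL(P||U) = Σ P(x) log₂(P(x) / (1/5))
           = Σ P(x) log₂(P(x)) + log₂(5)
           = log₂(5) - H(P)

H(P) = -Σ P(x) log₂(P(x)):
  -P(1)·log₂(P(1)) = -(0.2746)·log₂(0.2746) = 0.51202
  -P(2)·log₂(P(2)) = -(0.1373)·log₂(0.1373) = 0.39331
  -P(3)·log₂(P(3)) = -(0.0956)·log₂(0.0956) = 0.32378
  -P(4)·log₂(P(4)) = -(0.0969)·log₂(0.0969) = 0.32630
  -P(5)·log₂(P(5)) = -(0.3956)·log₂(0.3956) = 0.52927
H(P) = 0.51202 + 0.39331 + 0.32378 + 0.32630 + 0.52927 = 2.08468 bits

log₂(5) = 2.32193 bits

D_KL(P||U) = 2.32193 - 2.08468 = 0.23725 ≈ 0.2373 bits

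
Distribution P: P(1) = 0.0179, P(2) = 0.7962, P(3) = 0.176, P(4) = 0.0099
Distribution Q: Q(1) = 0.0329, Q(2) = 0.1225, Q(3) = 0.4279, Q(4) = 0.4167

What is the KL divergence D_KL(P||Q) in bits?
1.8553 bits

D_KL(P||Q) = Σ P(x) log₂(P(x)/Q(x))

Computing term by term:
  P(1)·log₂(P(1)/Q(1)) = 0.0179·log₂(0.0179/0.0329) = -0.01572
  P(2)·log₂(P(2)/Q(2)) = 0.7962·log₂(0.7962/0.1225) = 2.15002
  P(3)·log₂(P(3)/Q(3)) = 0.176·log₂(0.176/0.4279) = -0.22558
  P(4)·log₂(P(4)/Q(4)) = 0.0099·log₂(0.0099/0.4167) = -0.05341

D_KL(P||Q) = -0.01572 + 2.15002 - 0.22558 - 0.05341 = 1.85531 ≈ 1.8553 bits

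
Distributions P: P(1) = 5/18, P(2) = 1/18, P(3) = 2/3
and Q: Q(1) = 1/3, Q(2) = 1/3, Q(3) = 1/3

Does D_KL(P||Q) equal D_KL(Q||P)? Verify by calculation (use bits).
D_KL(P||Q) = 0.4500 bits, D_KL(Q||P) = 0.6160 bits. No — D_KL(P||Q) ≠ D_KL(Q||P) for this pair.

D_KL(P||Q) = Σ P(x) log₂(P(x)/Q(x))

Computing term by term:
  P(1)·log₂(P(1)/Q(1)) = (5/18)·log₂((5/18)/(1/3)) = -0.07307
  P(2)·log₂(P(2)/Q(2)) = (1/18)·log₂((1/18)/(1/3)) = -0.14361
  P(3)·log₂(P(3)/Q(3)) = (2/3)·log₂((2/3)/(1/3)) = 0.66667

D_KL(P||Q) = -0.07307 - 0.14361 + 0.66667 = 0.44999 ≈ 0.4500 bits

D_KL(Q||P) = Σ Q(x) log₂(Q(x)/P(x))

Computing term by term:
  Q(1)·log₂(Q(1)/P(1)) = (1/3)·log₂((1/3)/(5/18)) = 0.08768
  Q(2)·log₂(Q(2)/P(2)) = (1/3)·log₂((1/3)/(1/18)) = 0.86165
  Q(3)·log₂(Q(3)/P(3)) = (1/3)·log₂((1/3)/(2/3)) = -0.33333

D_KL(Q||P) = 0.08768 + 0.86165 - 0.33333 = 0.61600 ≈ 0.6160 bits

These are NOT equal (difference: 0.1660 bits). KL divergence is asymmetric: D_KL(P||Q) ≠ D_KL(Q||P) in general.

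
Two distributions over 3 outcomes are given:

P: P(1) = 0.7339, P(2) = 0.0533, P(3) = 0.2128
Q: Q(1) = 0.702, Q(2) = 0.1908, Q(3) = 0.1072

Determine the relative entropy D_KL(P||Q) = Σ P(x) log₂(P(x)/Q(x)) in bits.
0.1595 bits

D_KL(P||Q) = Σ P(x) log₂(P(x)/Q(x))

Computing term by term:
  P(1)·log₂(P(1)/Q(1)) = 0.7339·log₂(0.7339/0.702) = 0.04705
  P(2)·log₂(P(2)/Q(2)) = 0.0533·log₂(0.0533/0.1908) = -0.09806
  P(3)·log₂(P(3)/Q(3)) = 0.2128·log₂(0.2128/0.1072) = 0.21050

D_KL(P||Q) = 0.04705 - 0.09806 + 0.21050 = 0.15949 ≈ 0.1595 bits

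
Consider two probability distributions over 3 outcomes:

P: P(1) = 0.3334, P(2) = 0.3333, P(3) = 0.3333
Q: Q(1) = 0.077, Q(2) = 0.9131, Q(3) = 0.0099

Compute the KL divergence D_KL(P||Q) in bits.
1.9112 bits

D_KL(P||Q) = Σ P(x) log₂(P(x)/Q(x))

Computing term by term:
  P(1)·log₂(P(1)/Q(1)) = 0.3334·log₂(0.3334/0.077) = 0.70492
  P(2)·log₂(P(2)/Q(2)) = 0.3333·log₂(0.3333/0.9131) = -0.48460
  P(3)·log₂(P(3)/Q(3)) = 0.3333·log₂(0.3333/0.0099) = 1.69091

D_KL(P||Q) = 0.70492 - 0.48460 + 1.69091 = 1.91123 ≈ 1.9112 bits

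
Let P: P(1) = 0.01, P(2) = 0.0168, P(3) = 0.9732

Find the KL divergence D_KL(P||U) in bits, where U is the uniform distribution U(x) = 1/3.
1.3813 bits

U(i) = 1/3 for all i

D_KL(P||U) = Σ P(x) log₂(P(x) / (1/3))
           = Σ P(x) log₂(P(x)) + log₂(3)
           = log₂(3) - H(P)

H(P) = -Σ P(x) log₂(P(x)):
  -P(1)·log₂(P(1)) = -(0.01)·log₂(0.01) = 0.06644
  -P(2)·log₂(P(2)) = -(0.0168)·log₂(0.0168) = 0.09904
  -P(3)·log₂(P(3)) = -(0.9732)·log₂(0.9732) = 0.03814
H(P) = 0.06644 + 0.09904 + 0.03814 = 0.20362 bits

log₂(3) = 1.58496 bits

D_KL(P||U) = 1.58496 - 0.20362 = 1.38134 ≈ 1.3813 bits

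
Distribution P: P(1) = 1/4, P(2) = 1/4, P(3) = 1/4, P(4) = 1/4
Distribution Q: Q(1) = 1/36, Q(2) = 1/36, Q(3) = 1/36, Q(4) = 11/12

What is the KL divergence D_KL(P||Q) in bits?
1.9088 bits

D_KL(P||Q) = Σ P(x) log₂(P(x)/Q(x))

Computing term by term:
  P(1)·log₂(P(1)/Q(1)) = (1/4)·log₂((1/4)/(1/36)) = 0.79248
  P(2)·log₂(P(2)/Q(2)) = (1/4)·log₂((1/4)/(1/36)) = 0.79248
  P(3)·log₂(P(3)/Q(3)) = (1/4)·log₂((1/4)/(1/36)) = 0.79248
  P(4)·log₂(P(4)/Q(4)) = (1/4)·log₂((1/4)/(11/12)) = -0.46862

D_KL(P||Q) = 0.79248 + 0.79248 + 0.79248 - 0.46862 = 1.90882 ≈ 1.9088 bits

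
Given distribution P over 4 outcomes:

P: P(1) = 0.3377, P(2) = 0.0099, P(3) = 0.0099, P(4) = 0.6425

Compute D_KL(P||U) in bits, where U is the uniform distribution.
0.9292 bits

U(i) = 1/4 for all i

D_KL(P||U) = Σ P(x) log₂(P(x) / (1/4))
           = Σ P(x) log₂(P(x)) + log₂(4)
           = log₂(4) - H(P)

H(P) = -Σ P(x) log₂(P(x)):
  -P(1)·log₂(P(1)) = -(0.3377)·log₂(0.3377) = 0.52890
  -P(2)·log₂(P(2)) = -(0.0099)·log₂(0.0099) = 0.06592
  -P(3)·log₂(P(3)) = -(0.0099)·log₂(0.0099) = 0.06592
  -P(4)·log₂(P(4)) = -(0.6425)·log₂(0.6425) = 0.41006
H(P) = 0.52890 + 0.06592 + 0.06592 + 0.41006 = 1.07080 bits

log₂(4) = 2.00000 bits

D_KL(P||U) = 2.00000 - 1.07080 = 0.92920 ≈ 0.9292 bits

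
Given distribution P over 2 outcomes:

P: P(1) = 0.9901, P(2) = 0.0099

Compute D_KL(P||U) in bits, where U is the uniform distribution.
0.9199 bits

U(i) = 1/2 for all i

D_KL(P||U) = Σ P(x) log₂(P(x) / (1/2))
           = Σ P(x) log₂(P(x)) + log₂(2)
           = log₂(2) - H(P)

H(P) = -Σ P(x) log₂(P(x)):
  -P(1)·log₂(P(1)) = -(0.9901)·log₂(0.9901) = 0.01421
  -P(2)·log₂(P(2)) = -(0.0099)·log₂(0.0099) = 0.06592
H(P) = 0.01421 + 0.06592 = 0.08013 bits

log₂(2) = 1.00000 bits

D_KL(P||U) = 1.00000 - 0.08013 = 0.91987 ≈ 0.9199 bits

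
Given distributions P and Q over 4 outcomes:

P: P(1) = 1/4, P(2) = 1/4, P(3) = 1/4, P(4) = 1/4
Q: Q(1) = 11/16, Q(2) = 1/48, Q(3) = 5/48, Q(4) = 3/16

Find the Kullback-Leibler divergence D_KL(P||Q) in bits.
0.9509 bits

D_KL(P||Q) = Σ P(x) log₂(P(x)/Q(x))

Computing term by term:
  P(1)·log₂(P(1)/Q(1)) = (1/4)·log₂((1/4)/(11/16)) = -0.36486
  P(2)·log₂(P(2)/Q(2)) = (1/4)·log₂((1/4)/(1/48)) = 0.89624
  P(3)·log₂(P(3)/Q(3)) = (1/4)·log₂((1/4)/(5/48)) = 0.31576
  P(4)·log₂(P(4)/Q(4)) = (1/4)·log₂((1/4)/(3/16)) = 0.10376

D_KL(P||Q) = -0.36486 + 0.89624 + 0.31576 + 0.10376 = 0.95090 ≈ 0.9509 bits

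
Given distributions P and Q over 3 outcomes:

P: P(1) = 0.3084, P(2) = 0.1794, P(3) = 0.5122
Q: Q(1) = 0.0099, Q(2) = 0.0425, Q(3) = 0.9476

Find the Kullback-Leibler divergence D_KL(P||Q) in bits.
1.4482 bits

D_KL(P||Q) = Σ P(x) log₂(P(x)/Q(x))

Computing term by term:
  P(1)·log₂(P(1)/Q(1)) = 0.3084·log₂(0.3084/0.0099) = 1.53004
  P(2)·log₂(P(2)/Q(2)) = 0.1794·log₂(0.1794/0.0425) = 0.37273
  P(3)·log₂(P(3)/Q(3)) = 0.5122·log₂(0.5122/0.9476) = -0.45461

D_KL(P||Q) = 1.53004 + 0.37273 - 0.45461 = 1.44816 ≈ 1.4482 bits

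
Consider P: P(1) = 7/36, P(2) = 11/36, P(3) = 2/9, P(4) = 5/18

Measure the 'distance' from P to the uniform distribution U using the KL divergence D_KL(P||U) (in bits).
0.0224 bits

U(i) = 1/4 for all i

D_KL(P||U) = Σ P(x) log₂(P(x) / (1/4))
           = Σ P(x) log₂(P(x)) + log₂(4)
           = log₂(4) - H(P)

H(P) = -Σ P(x) log₂(P(x)):
  -P(1)·log₂(P(1)) = -(7/36)·log₂(7/36) = 0.45939
  -P(2)·log₂(P(2)) = -(11/36)·log₂(11/36) = 0.52265
  -P(3)·log₂(P(3)) = -(2/9)·log₂(2/9) = 0.48221
  -P(4)·log₂(P(4)) = -(5/18)·log₂(5/18) = 0.51333
H(P) = 0.45939 + 0.52265 + 0.48221 + 0.51333 = 1.97758 bits

log₂(4) = 2.00000 bits

D_KL(P||U) = 2.00000 - 1.97758 = 0.02242 ≈ 0.0224 bits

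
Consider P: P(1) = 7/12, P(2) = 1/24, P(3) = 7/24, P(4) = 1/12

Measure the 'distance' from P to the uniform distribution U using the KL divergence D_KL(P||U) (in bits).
0.5381 bits

U(i) = 1/4 for all i

D_KL(P||U) = Σ P(x) log₂(P(x) / (1/4))
           = Σ P(x) log₂(P(x)) + log₂(4)
           = log₂(4) - H(P)

H(P) = -Σ P(x) log₂(P(x)):
  -P(1)·log₂(P(1)) = -(7/12)·log₂(7/12) = 0.45360
  -P(2)·log₂(P(2)) = -(1/24)·log₂(1/24) = 0.19104
  -P(3)·log₂(P(3)) = -(7/24)·log₂(7/24) = 0.51847
  -P(4)·log₂(P(4)) = -(1/12)·log₂(1/12) = 0.29875
H(P) = 0.45360 + 0.19104 + 0.51847 + 0.29875 = 1.46186 bits

log₂(4) = 2.00000 bits

D_KL(P||U) = 2.00000 - 1.46186 = 0.53814 ≈ 0.5381 bits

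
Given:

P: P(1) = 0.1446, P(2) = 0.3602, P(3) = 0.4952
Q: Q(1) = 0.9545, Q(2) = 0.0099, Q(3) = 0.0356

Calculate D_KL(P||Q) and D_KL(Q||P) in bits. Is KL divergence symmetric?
D_KL(P||Q) = 3.3548 bits, D_KL(Q||P) = 2.4123 bits. No, KL divergence is not symmetric.

D_KL(P||Q) = Σ P(x) log₂(P(x)/Q(x))

Computing term by term:
  P(1)·log₂(P(1)/Q(1)) = 0.1446·log₂(0.1446/0.9545) = -0.39370
  P(2)·log₂(P(2)/Q(2)) = 0.3602·log₂(0.3602/0.0099) = 1.86772
  P(3)·log₂(P(3)/Q(3)) = 0.4952·log₂(0.4952/0.0356) = 1.88080

D_KL(P||Q) = -0.39370 + 1.86772 + 1.88080 = 3.35482 ≈ 3.3548 bits

D_KL(Q||P) = Σ Q(x) log₂(Q(x)/P(x))

Computing term by term:
  Q(1)·log₂(Q(1)/P(1)) = 0.9545·log₂(0.9545/0.1446) = 2.59880
  Q(2)·log₂(Q(2)/P(2)) = 0.0099·log₂(0.0099/0.3602) = -0.05133
  Q(3)·log₂(Q(3)/P(3)) = 0.0356·log₂(0.0356/0.4952) = -0.13521

D_KL(Q||P) = 2.59880 - 0.05133 - 0.13521 = 2.41226 ≈ 2.4123 bits

These are NOT equal (difference: 0.9425 bits). KL divergence is asymmetric: D_KL(P||Q) ≠ D_KL(Q||P) in general.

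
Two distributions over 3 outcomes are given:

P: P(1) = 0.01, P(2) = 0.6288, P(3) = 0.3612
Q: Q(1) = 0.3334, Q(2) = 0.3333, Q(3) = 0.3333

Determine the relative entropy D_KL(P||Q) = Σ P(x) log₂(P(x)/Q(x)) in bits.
0.5671 bits

D_KL(P||Q) = Σ P(x) log₂(P(x)/Q(x))

Computing term by term:
  P(1)·log₂(P(1)/Q(1)) = 0.01·log₂(0.01/0.3334) = -0.05059
  P(2)·log₂(P(2)/Q(2)) = 0.6288·log₂(0.6288/0.3333) = 0.57584
  P(3)·log₂(P(3)/Q(3)) = 0.3612·log₂(0.3612/0.3333) = 0.04189

D_KL(P||Q) = -0.05059 + 0.57584 + 0.04189 = 0.56714 ≈ 0.5671 bits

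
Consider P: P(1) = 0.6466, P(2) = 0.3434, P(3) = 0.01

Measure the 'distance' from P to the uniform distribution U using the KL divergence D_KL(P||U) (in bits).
0.5822 bits

U(i) = 1/3 for all i

D_KL(P||U) = Σ P(x) log₂(P(x) / (1/3))
           = Σ P(x) log₂(P(x)) + log₂(3)
           = log₂(3) - H(P)

H(P) = -Σ P(x) log₂(P(x)):
  -P(1)·log₂(P(1)) = -(0.6466)·log₂(0.6466) = 0.40675
  -P(2)·log₂(P(2)) = -(0.3434)·log₂(0.3434) = 0.52954
  -P(3)·log₂(P(3)) = -(0.01)·log₂(0.01) = 0.06644
H(P) = 0.40675 + 0.52954 + 0.06644 = 1.00273 bits

log₂(3) = 1.58496 bits

D_KL(P||U) = 1.58496 - 1.00273 = 0.58223 ≈ 0.5822 bits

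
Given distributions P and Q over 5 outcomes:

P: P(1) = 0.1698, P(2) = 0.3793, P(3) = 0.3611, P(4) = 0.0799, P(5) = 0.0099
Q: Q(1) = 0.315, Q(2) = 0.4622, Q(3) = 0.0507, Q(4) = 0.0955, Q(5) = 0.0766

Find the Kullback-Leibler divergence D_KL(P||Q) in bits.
0.7134 bits

D_KL(P||Q) = Σ P(x) log₂(P(x)/Q(x))

Computing term by term:
  P(1)·log₂(P(1)/Q(1)) = 0.1698·log₂(0.1698/0.315) = -0.15138
  P(2)·log₂(P(2)/Q(2)) = 0.3793·log₂(0.3793/0.4622) = -0.10817
  P(3)·log₂(P(3)/Q(3)) = 0.3611·log₂(0.3611/0.0507) = 1.02276
  P(4)·log₂(P(4)/Q(4)) = 0.0799·log₂(0.0799/0.0955) = -0.02056
  P(5)·log₂(P(5)/Q(5)) = 0.0099·log₂(0.0099/0.0766) = -0.02922

D_KL(P||Q) = -0.15138 - 0.10817 + 1.02276 - 0.02056 - 0.02922 = 0.71343 ≈ 0.7134 bits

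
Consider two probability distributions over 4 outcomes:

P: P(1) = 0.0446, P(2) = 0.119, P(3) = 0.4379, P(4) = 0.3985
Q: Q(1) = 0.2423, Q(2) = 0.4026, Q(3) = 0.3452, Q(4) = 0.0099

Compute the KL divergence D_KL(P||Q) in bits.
1.9565 bits

D_KL(P||Q) = Σ P(x) log₂(P(x)/Q(x))

Computing term by term:
  P(1)·log₂(P(1)/Q(1)) = 0.0446·log₂(0.0446/0.2423) = -0.10890
  P(2)·log₂(P(2)/Q(2)) = 0.119·log₂(0.119/0.4026) = -0.20925
  P(3)·log₂(P(3)/Q(3)) = 0.4379·log₂(0.4379/0.3452) = 0.15027
  P(4)·log₂(P(4)/Q(4)) = 0.3985·log₂(0.3985/0.0099) = 2.12441

D_KL(P||Q) = -0.10890 - 0.20925 + 0.15027 + 2.12441 = 1.95653 ≈ 1.9565 bits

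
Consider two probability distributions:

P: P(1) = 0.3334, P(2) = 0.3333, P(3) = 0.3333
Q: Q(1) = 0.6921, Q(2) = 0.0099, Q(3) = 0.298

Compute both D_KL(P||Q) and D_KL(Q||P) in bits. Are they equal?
D_KL(P||Q) = 1.3934 bits, D_KL(Q||P) = 0.6309 bits. No, they are not equal.

D_KL(P||Q) = Σ P(x) log₂(P(x)/Q(x))

Computing term by term:
  P(1)·log₂(P(1)/Q(1)) = 0.3334·log₂(0.3334/0.6921) = -0.35131
  P(2)·log₂(P(2)/Q(2)) = 0.3333·log₂(0.3333/0.0099) = 1.69091
  P(3)·log₂(P(3)/Q(3)) = 0.3333·log₂(0.3333/0.298) = 0.05383

D_KL(P||Q) = -0.35131 + 1.69091 + 0.05383 = 1.39343 ≈ 1.3934 bits

D_KL(Q||P) = Σ Q(x) log₂(Q(x)/P(x))

Computing term by term:
  Q(1)·log₂(Q(1)/P(1)) = 0.6921·log₂(0.6921/0.3334) = 0.72928
  Q(2)·log₂(Q(2)/P(2)) = 0.0099·log₂(0.0099/0.3333) = -0.05023
  Q(3)·log₂(Q(3)/P(3)) = 0.298·log₂(0.298/0.3333) = -0.04813

D_KL(Q||P) = 0.72928 - 0.05023 - 0.04813 = 0.63092 ≈ 0.6309 bits

These are NOT equal (difference: 0.7625 bits). KL divergence is asymmetric: D_KL(P||Q) ≠ D_KL(Q||P) in general.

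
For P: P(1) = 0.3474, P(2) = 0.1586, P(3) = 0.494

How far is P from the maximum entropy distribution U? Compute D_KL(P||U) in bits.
0.1311 bits

U(i) = 1/3 for all i

D_KL(P||U) = Σ P(x) log₂(P(x) / (1/3))
           = Σ P(x) log₂(P(x)) + log₂(3)
           = log₂(3) - H(P)

H(P) = -Σ P(x) log₂(P(x)):
  -P(1)·log₂(P(1)) = -(0.3474)·log₂(0.3474) = 0.52990
  -P(2)·log₂(P(2)) = -(0.1586)·log₂(0.1586) = 0.42133
  -P(3)·log₂(P(3)) = -(0.494)·log₂(0.494) = 0.50260
H(P) = 0.52990 + 0.42133 + 0.50260 = 1.45383 bits

log₂(3) = 1.58496 bits

D_KL(P||U) = 1.58496 - 1.45383 = 0.13113 ≈ 0.1311 bits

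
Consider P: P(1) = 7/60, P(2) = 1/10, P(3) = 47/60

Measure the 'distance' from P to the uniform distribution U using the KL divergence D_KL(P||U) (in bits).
0.6152 bits

U(i) = 1/3 for all i

D_KL(P||U) = Σ P(x) log₂(P(x) / (1/3))
           = Σ P(x) log₂(P(x)) + log₂(3)
           = log₂(3) - H(P)

H(P) = -Σ P(x) log₂(P(x)):
  -P(1)·log₂(P(1)) = -(7/60)·log₂(7/60) = 0.36161
  -P(2)·log₂(P(2)) = -(1/10)·log₂(1/10) = 0.33219
  -P(3)·log₂(P(3)) = -(47/60)·log₂(47/60) = 0.27597
H(P) = 0.36161 + 0.33219 + 0.27597 = 0.96977 bits

log₂(3) = 1.58496 bits

D_KL(P||U) = 1.58496 - 0.96977 = 0.61519 ≈ 0.6152 bits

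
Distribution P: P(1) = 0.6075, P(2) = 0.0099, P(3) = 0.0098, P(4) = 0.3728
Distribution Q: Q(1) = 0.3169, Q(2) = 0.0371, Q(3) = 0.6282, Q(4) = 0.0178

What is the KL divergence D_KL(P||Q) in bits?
2.1287 bits

D_KL(P||Q) = Σ P(x) log₂(P(x)/Q(x))

Computing term by term:
  P(1)·log₂(P(1)/Q(1)) = 0.6075·log₂(0.6075/0.3169) = 0.57036
  P(2)·log₂(P(2)/Q(2)) = 0.0099·log₂(0.0099/0.0371) = -0.01887
  P(3)·log₂(P(3)/Q(3)) = 0.0098·log₂(0.0098/0.6282) = -0.05882
  P(4)·log₂(P(4)/Q(4)) = 0.3728·log₂(0.3728/0.0178) = 1.63602

D_KL(P||Q) = 0.57036 - 0.01887 - 0.05882 + 1.63602 = 2.12869 ≈ 2.1287 bits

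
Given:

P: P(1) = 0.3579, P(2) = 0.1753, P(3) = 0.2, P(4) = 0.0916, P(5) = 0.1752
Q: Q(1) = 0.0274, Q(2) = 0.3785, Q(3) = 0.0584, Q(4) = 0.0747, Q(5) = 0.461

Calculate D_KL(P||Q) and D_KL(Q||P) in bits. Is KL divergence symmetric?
D_KL(P||Q) = 1.2698 bits, D_KL(Q||P) = 0.8365 bits. No, KL divergence is not symmetric.

D_KL(P||Q) = Σ P(x) log₂(P(x)/Q(x))

Computing term by term:
  P(1)·log₂(P(1)/Q(1)) = 0.3579·log₂(0.3579/0.0274) = 1.32685
  P(2)·log₂(P(2)/Q(2)) = 0.1753·log₂(0.1753/0.3785) = -0.19466
  P(3)·log₂(P(3)/Q(3)) = 0.2·log₂(0.2/0.0584) = 0.35519
  P(4)·log₂(P(4)/Q(4)) = 0.0916·log₂(0.0916/0.0747) = 0.02695
  P(5)·log₂(P(5)/Q(5)) = 0.1752·log₂(0.1752/0.461) = -0.24454

D_KL(P||Q) = 1.32685 - 0.19466 + 0.35519 + 0.02695 - 0.24454 = 1.26979 ≈ 1.2698 bits

D_KL(Q||P) = Σ Q(x) log₂(Q(x)/P(x))

Computing term by term:
  Q(1)·log₂(Q(1)/P(1)) = 0.0274·log₂(0.0274/0.3579) = -0.10158
  Q(2)·log₂(Q(2)/P(2)) = 0.3785·log₂(0.3785/0.1753) = 0.42031
  Q(3)·log₂(Q(3)/P(3)) = 0.0584·log₂(0.0584/0.2) = -0.10372
  Q(4)·log₂(Q(4)/P(4)) = 0.0747·log₂(0.0747/0.0916) = -0.02198
  Q(5)·log₂(Q(5)/P(5)) = 0.461·log₂(0.461/0.1752) = 0.64345

D_KL(Q||P) = -0.10158 + 0.42031 - 0.10372 - 0.02198 + 0.64345 = 0.83648 ≈ 0.8365 bits

These are NOT equal (difference: 0.4333 bits). KL divergence is asymmetric: D_KL(P||Q) ≠ D_KL(Q||P) in general.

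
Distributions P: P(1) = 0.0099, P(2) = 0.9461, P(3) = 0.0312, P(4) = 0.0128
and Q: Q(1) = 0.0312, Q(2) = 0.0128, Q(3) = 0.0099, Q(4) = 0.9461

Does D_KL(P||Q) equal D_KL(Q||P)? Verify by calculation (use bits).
D_KL(P||Q) = 5.8290 bits, D_KL(Q||P) = 5.8290 bits. Yes — for this pair D_KL(P||Q) = D_KL(Q||P).

D_KL(P||Q) = Σ P(x) log₂(P(x)/Q(x))

Computing term by term:
  P(1)·log₂(P(1)/Q(1)) = 0.0099·log₂(0.0099/0.0312) = -0.01639
  P(2)·log₂(P(2)/Q(2)) = 0.9461·log₂(0.9461/0.0128) = 5.87318
  P(3)·log₂(P(3)/Q(3)) = 0.0312·log₂(0.0312/0.0099) = 0.05167
  P(4)·log₂(P(4)/Q(4)) = 0.0128·log₂(0.0128/0.9461) = -0.07946

D_KL(P||Q) = -0.01639 + 5.87318 + 0.05167 - 0.07946 = 5.82900 ≈ 5.8290 bits

D_KL(Q||P) = Σ Q(x) log₂(Q(x)/P(x))

Computing term by term:
  Q(1)·log₂(Q(1)/P(1)) = 0.0312·log₂(0.0312/0.0099) = 0.05167
  Q(2)·log₂(Q(2)/P(2)) = 0.0128·log₂(0.0128/0.9461) = -0.07946
  Q(3)·log₂(Q(3)/P(3)) = 0.0099·log₂(0.0099/0.0312) = -0.01639
  Q(4)·log₂(Q(4)/P(4)) = 0.9461·log₂(0.9461/0.0128) = 5.87318

D_KL(Q||P) = 0.05167 - 0.07946 - 0.01639 + 5.87318 = 5.82900 ≈ 5.8290 bits

These ARE equal here. Q is P with outcomes relabeled (Q(1) = P(3), Q(2) = P(4), Q(3) = P(1), Q(4) = P(2)) by a relabeling that is its own inverse, so the two sums contain exactly the same terms in a different order. This is a special case — KL divergence is not symmetric in general: D_KL(P||Q) ≠ D_KL(Q||P) for most P, Q.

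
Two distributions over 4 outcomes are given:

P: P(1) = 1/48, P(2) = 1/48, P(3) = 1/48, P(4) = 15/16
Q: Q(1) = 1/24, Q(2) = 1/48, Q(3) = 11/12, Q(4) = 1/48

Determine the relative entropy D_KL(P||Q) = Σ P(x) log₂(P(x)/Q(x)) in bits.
5.0140 bits

D_KL(P||Q) = Σ P(x) log₂(P(x)/Q(x))

Computing term by term:
  P(1)·log₂(P(1)/Q(1)) = (1/48)·log₂((1/48)/(1/24)) = -0.02083
  P(2)·log₂(P(2)/Q(2)) = (1/48)·log₂((1/48)/(1/48)) = 0.00000
  P(3)·log₂(P(3)/Q(3)) = (1/48)·log₂((1/48)/(11/12)) = -0.11374
  P(4)·log₂(P(4)/Q(4)) = (15/16)·log₂((15/16)/(1/48)) = 5.14861

D_KL(P||Q) = -0.02083 + 0.00000 - 0.11374 + 5.14861 = 5.01404 ≈ 5.0140 bits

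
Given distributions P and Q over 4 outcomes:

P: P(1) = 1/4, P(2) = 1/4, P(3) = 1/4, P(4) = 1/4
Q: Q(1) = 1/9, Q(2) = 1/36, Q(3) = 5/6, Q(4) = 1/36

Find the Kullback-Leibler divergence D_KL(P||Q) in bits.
1.4432 bits

D_KL(P||Q) = Σ P(x) log₂(P(x)/Q(x))

Computing term by term:
  P(1)·log₂(P(1)/Q(1)) = (1/4)·log₂((1/4)/(1/9)) = 0.29248
  P(2)·log₂(P(2)/Q(2)) = (1/4)·log₂((1/4)/(1/36)) = 0.79248
  P(3)·log₂(P(3)/Q(3)) = (1/4)·log₂((1/4)/(5/6)) = -0.43424
  P(4)·log₂(P(4)/Q(4)) = (1/4)·log₂((1/4)/(1/36)) = 0.79248

D_KL(P||Q) = 0.29248 + 0.79248 - 0.43424 + 0.79248 = 1.44320 ≈ 1.4432 bits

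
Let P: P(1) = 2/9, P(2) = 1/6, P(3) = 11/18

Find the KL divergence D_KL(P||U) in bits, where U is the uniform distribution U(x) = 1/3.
0.2377 bits

U(i) = 1/3 for all i

D_KL(P||U) = Σ P(x) log₂(P(x) / (1/3))
           = Σ P(x) log₂(P(x)) + log₂(3)
           = log₂(3) - H(P)

H(P) = -Σ P(x) log₂(P(x)):
  -P(1)·log₂(P(1)) = -(2/9)·log₂(2/9) = 0.48221
  -P(2)·log₂(P(2)) = -(1/6)·log₂(1/6) = 0.43083
  -P(3)·log₂(P(3)) = -(11/18)·log₂(11/18) = 0.43419
H(P) = 0.48221 + 0.43083 + 0.43419 = 1.34723 bits

log₂(3) = 1.58496 bits

D_KL(P||U) = 1.58496 - 1.34723 = 0.23773 ≈ 0.2377 bits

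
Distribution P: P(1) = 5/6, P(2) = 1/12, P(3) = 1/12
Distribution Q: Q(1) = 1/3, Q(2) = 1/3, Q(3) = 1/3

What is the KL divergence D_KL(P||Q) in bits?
0.7683 bits

D_KL(P||Q) = Σ P(x) log₂(P(x)/Q(x))

Computing term by term:
  P(1)·log₂(P(1)/Q(1)) = (5/6)·log₂((5/6)/(1/3)) = 1.10161
  P(2)·log₂(P(2)/Q(2)) = (1/12)·log₂((1/12)/(1/3)) = -0.16667
  P(3)·log₂(P(3)/Q(3)) = (1/12)·log₂((1/12)/(1/3)) = -0.16667

D_KL(P||Q) = 1.10161 - 0.16667 - 0.16667 = 0.76827 ≈ 0.7683 bits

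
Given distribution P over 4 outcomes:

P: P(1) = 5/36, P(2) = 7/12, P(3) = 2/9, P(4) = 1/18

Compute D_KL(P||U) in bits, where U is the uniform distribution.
0.4370 bits

U(i) = 1/4 for all i

D_KL(P||U) = Σ P(x) log₂(P(x) / (1/4))
           = Σ P(x) log₂(P(x)) + log₂(4)
           = log₂(4) - H(P)

H(P) = -Σ P(x) log₂(P(x)):
  -P(1)·log₂(P(1)) = -(5/36)·log₂(5/36) = 0.39556
  -P(2)·log₂(P(2)) = -(7/12)·log₂(7/12) = 0.45360
  -P(3)·log₂(P(3)) = -(2/9)·log₂(2/9) = 0.48221
  -P(4)·log₂(P(4)) = -(1/18)·log₂(1/18) = 0.23166
H(P) = 0.39556 + 0.45360 + 0.48221 + 0.23166 = 1.56303 bits

log₂(4) = 2.00000 bits

D_KL(P||U) = 2.00000 - 1.56303 = 0.43697 ≈ 0.4370 bits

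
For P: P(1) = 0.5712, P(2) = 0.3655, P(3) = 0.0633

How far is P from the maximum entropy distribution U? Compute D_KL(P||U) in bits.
0.3407 bits

U(i) = 1/3 for all i

D_KL(P||U) = Σ P(x) log₂(P(x) / (1/3))
           = Σ P(x) log₂(P(x)) + log₂(3)
           = log₂(3) - H(P)

H(P) = -Σ P(x) log₂(P(x)):
  -P(1)·log₂(P(1)) = -(0.5712)·log₂(0.5712) = 0.46149
  -P(2)·log₂(P(2)) = -(0.3655)·log₂(0.3655) = 0.53073
  -P(3)·log₂(P(3)) = -(0.0633)·log₂(0.0633) = 0.25204
H(P) = 0.46149 + 0.53073 + 0.25204 = 1.24426 bits

log₂(3) = 1.58496 bits

D_KL(P||U) = 1.58496 - 1.24426 = 0.34070 ≈ 0.3407 bits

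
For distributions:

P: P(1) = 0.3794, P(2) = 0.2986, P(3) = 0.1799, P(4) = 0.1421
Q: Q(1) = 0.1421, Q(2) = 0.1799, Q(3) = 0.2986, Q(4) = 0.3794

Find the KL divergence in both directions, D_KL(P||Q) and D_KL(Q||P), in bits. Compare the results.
D_KL(P||Q) = 0.4230 bits, D_KL(Q||P) = 0.4230 bits. The two directions give exactly the same value for this pair.

D_KL(P||Q) = Σ P(x) log₂(P(x)/Q(x))

Computing term by term:
  P(1)·log₂(P(1)/Q(1)) = 0.3794·log₂(0.3794/0.1421) = 0.53754
  P(2)·log₂(P(2)/Q(2)) = 0.2986·log₂(0.2986/0.1799) = 0.21828
  P(3)·log₂(P(3)/Q(3)) = 0.1799·log₂(0.1799/0.2986) = -0.13151
  P(4)·log₂(P(4)/Q(4)) = 0.1421·log₂(0.1421/0.3794) = -0.20133

D_KL(P||Q) = 0.53754 + 0.21828 - 0.13151 - 0.20133 = 0.42298 ≈ 0.4230 bits

D_KL(Q||P) = Σ Q(x) log₂(Q(x)/P(x))

Computing term by term:
  Q(1)·log₂(Q(1)/P(1)) = 0.1421·log₂(0.1421/0.3794) = -0.20133
  Q(2)·log₂(Q(2)/P(2)) = 0.1799·log₂(0.1799/0.2986) = -0.13151
  Q(3)·log₂(Q(3)/P(3)) = 0.2986·log₂(0.2986/0.1799) = 0.21828
  Q(4)·log₂(Q(4)/P(4)) = 0.3794·log₂(0.3794/0.1421) = 0.53754

D_KL(Q||P) = -0.20133 - 0.13151 + 0.21828 + 0.53754 = 0.42298 ≈ 0.4230 bits

These ARE equal here. Q is P with outcomes relabeled (Q(1) = P(4), Q(2) = P(3), Q(3) = P(2), Q(4) = P(1)) by a relabeling that is its own inverse, so the two sums contain exactly the same terms in a different order. This is a special case — KL divergence is not symmetric in general: D_KL(P||Q) ≠ D_KL(Q||P) for most P, Q.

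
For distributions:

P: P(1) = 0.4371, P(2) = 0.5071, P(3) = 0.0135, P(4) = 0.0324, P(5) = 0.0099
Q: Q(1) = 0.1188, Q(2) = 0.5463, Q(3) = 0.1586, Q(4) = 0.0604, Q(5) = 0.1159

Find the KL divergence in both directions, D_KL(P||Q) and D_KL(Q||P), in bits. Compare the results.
D_KL(P||Q) = 0.6548 bits, D_KL(Q||P) = 0.8648 bits. D_KL(Q||P) is larger than D_KL(P||Q) by 0.2100 bits; the two directions differ.

D_KL(P||Q) = Σ P(x) log₂(P(x)/Q(x))

Computing term by term:
  P(1)·log₂(P(1)/Q(1)) = 0.4371·log₂(0.4371/0.1188) = 0.82150
  P(2)·log₂(P(2)/Q(2)) = 0.5071·log₂(0.5071/0.5463) = -0.05447
  P(3)·log₂(P(3)/Q(3)) = 0.0135·log₂(0.0135/0.1586) = -0.04798
  P(4)·log₂(P(4)/Q(4)) = 0.0324·log₂(0.0324/0.0604) = -0.02911
  P(5)·log₂(P(5)/Q(5)) = 0.0099·log₂(0.0099/0.1159) = -0.03514

D_KL(P||Q) = 0.82150 - 0.05447 - 0.04798 - 0.02911 - 0.03514 = 0.65480 ≈ 0.6548 bits

D_KL(Q||P) = Σ Q(x) log₂(Q(x)/P(x))

Computing term by term:
  Q(1)·log₂(Q(1)/P(1)) = 0.1188·log₂(0.1188/0.4371) = -0.22328
  Q(2)·log₂(Q(2)/P(2)) = 0.5463·log₂(0.5463/0.5071) = 0.05869
  Q(3)·log₂(Q(3)/P(3)) = 0.1586·log₂(0.1586/0.0135) = 0.56372
  Q(4)·log₂(Q(4)/P(4)) = 0.0604·log₂(0.0604/0.0324) = 0.05427
  Q(5)·log₂(Q(5)/P(5)) = 0.1159·log₂(0.1159/0.0099) = 0.41136

D_KL(Q||P) = -0.22328 + 0.05869 + 0.56372 + 0.05427 + 0.41136 = 0.86476 ≈ 0.8648 bits

These are NOT equal (difference: 0.2100 bits). KL divergence is asymmetric: D_KL(P||Q) ≠ D_KL(Q||P) in general.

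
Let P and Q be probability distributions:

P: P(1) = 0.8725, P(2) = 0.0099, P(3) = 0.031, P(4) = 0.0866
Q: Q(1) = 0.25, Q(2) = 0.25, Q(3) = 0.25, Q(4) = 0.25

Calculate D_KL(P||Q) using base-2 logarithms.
1.3014 bits

D_KL(P||Q) = Σ P(x) log₂(P(x)/Q(x))

Computing term by term:
  P(1)·log₂(P(1)/Q(1)) = 0.8725·log₂(0.8725/0.25) = 1.57332
  P(2)·log₂(P(2)/Q(2)) = 0.0099·log₂(0.0099/0.25) = -0.04612
  P(3)·log₂(P(3)/Q(3)) = 0.031·log₂(0.031/0.25) = -0.09336
  P(4)·log₂(P(4)/Q(4)) = 0.0866·log₂(0.0866/0.25) = -0.13245

D_KL(P||Q) = 1.57332 - 0.04612 - 0.09336 - 0.13245 = 1.30139 ≈ 1.3014 bits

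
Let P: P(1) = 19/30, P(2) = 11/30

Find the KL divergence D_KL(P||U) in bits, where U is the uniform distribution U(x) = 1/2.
0.0519 bits

U(i) = 1/2 for all i

D_KL(P||U) = Σ P(x) log₂(P(x) / (1/2))
           = Σ P(x) log₂(P(x)) + log₂(2)
           = log₂(2) - H(P)

H(P) = -Σ P(x) log₂(P(x)):
  -P(1)·log₂(P(1)) = -(19/30)·log₂(19/30) = 0.41734
  -P(2)·log₂(P(2)) = -(11/30)·log₂(11/30) = 0.53073
H(P) = 0.41734 + 0.53073 = 0.94807 bits

log₂(2) = 1.00000 bits

D_KL(P||U) = 1.00000 - 0.94807 = 0.05193 ≈ 0.0519 bits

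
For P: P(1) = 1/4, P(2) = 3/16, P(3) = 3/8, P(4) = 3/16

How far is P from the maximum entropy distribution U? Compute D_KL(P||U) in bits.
0.0637 bits

U(i) = 1/4 for all i

D_KL(P||U) = Σ P(x) log₂(P(x) / (1/4))
           = Σ P(x) log₂(P(x)) + log₂(4)
           = log₂(4) - H(P)

H(P) = -Σ P(x) log₂(P(x)):
  -P(1)·log₂(P(1)) = -(1/4)·log₂(1/4) = 0.50000
  -P(2)·log₂(P(2)) = -(3/16)·log₂(3/16) = 0.45282
  -P(3)·log₂(P(3)) = -(3/8)·log₂(3/8) = 0.53064
  -P(4)·log₂(P(4)) = -(3/16)·log₂(3/16) = 0.45282
H(P) = 0.50000 + 0.45282 + 0.53064 + 0.45282 = 1.93628 bits

log₂(4) = 2.00000 bits

D_KL(P||U) = 2.00000 - 1.93628 = 0.06372 ≈ 0.0637 bits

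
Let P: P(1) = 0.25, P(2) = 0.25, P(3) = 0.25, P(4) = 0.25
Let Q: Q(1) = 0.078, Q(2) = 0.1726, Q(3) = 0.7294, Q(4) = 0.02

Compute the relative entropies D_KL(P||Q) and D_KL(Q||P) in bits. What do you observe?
D_KL(P||Q) = 1.0785 bits, D_KL(Q||P) = 0.8306 bits. The two directions give different values (D_KL(P||Q) exceeds D_KL(Q||P) by 0.2479 bits): KL divergence is asymmetric.

D_KL(P||Q) = Σ P(x) log₂(P(x)/Q(x))

Computing term by term:
  P(1)·log₂(P(1)/Q(1)) = 0.25·log₂(0.25/0.078) = 0.42010
  P(2)·log₂(P(2)/Q(2)) = 0.25·log₂(0.25/0.1726) = 0.13362
  P(3)·log₂(P(3)/Q(3)) = 0.25·log₂(0.25/0.7294) = -0.38620
  P(4)·log₂(P(4)/Q(4)) = 0.25·log₂(0.25/0.02) = 0.91096

D_KL(P||Q) = 0.42010 + 0.13362 - 0.38620 + 0.91096 = 1.07848 ≈ 1.0785 bits

D_KL(Q||P) = Σ Q(x) log₂(Q(x)/P(x))

Computing term by term:
  Q(1)·log₂(Q(1)/P(1)) = 0.078·log₂(0.078/0.25) = -0.13107
  Q(2)·log₂(Q(2)/P(2)) = 0.1726·log₂(0.1726/0.25) = -0.09225
  Q(3)·log₂(Q(3)/P(3)) = 0.7294·log₂(0.7294/0.25) = 1.12676
  Q(4)·log₂(Q(4)/P(4)) = 0.02·log₂(0.02/0.25) = -0.07288

D_KL(Q||P) = -0.13107 - 0.09225 + 1.12676 - 0.07288 = 0.83056 ≈ 0.8306 bits

These are NOT equal (difference: 0.2479 bits). KL divergence is asymmetric: D_KL(P||Q) ≠ D_KL(Q||P) in general.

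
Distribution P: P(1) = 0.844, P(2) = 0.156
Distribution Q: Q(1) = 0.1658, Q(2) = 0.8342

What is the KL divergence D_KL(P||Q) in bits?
1.6042 bits

D_KL(P||Q) = Σ P(x) log₂(P(x)/Q(x))

Computing term by term:
  P(1)·log₂(P(1)/Q(1)) = 0.844·log₂(0.844/0.1658) = 1.98154
  P(2)·log₂(P(2)/Q(2)) = 0.156·log₂(0.156/0.8342) = -0.37734

D_KL(P||Q) = 1.98154 - 0.37734 = 1.60420 ≈ 1.6042 bits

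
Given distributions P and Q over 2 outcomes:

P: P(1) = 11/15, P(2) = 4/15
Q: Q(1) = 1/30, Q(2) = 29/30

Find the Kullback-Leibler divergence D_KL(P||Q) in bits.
2.7748 bits

D_KL(P||Q) = Σ P(x) log₂(P(x)/Q(x))

Computing term by term:
  P(1)·log₂(P(1)/Q(1)) = (11/15)·log₂((11/15)/(1/30)) = 3.27025
  P(2)·log₂(P(2)/Q(2)) = (4/15)·log₂((4/15)/(29/30)) = -0.49546

D_KL(P||Q) = 3.27025 - 0.49546 = 2.77479 ≈ 2.7748 bits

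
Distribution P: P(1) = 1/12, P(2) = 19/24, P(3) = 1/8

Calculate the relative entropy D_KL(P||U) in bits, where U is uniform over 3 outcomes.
0.6444 bits

U(i) = 1/3 for all i

D_KL(P||U) = Σ P(x) log₂(P(x) / (1/3))
           = Σ P(x) log₂(P(x)) + log₂(3)
           = log₂(3) - H(P)

H(P) = -Σ P(x) log₂(P(x)):
  -P(1)·log₂(P(1)) = -(1/12)·log₂(1/12) = 0.29875
  -P(2)·log₂(P(2)) = -(19/24)·log₂(19/24) = 0.26682
  -P(3)·log₂(P(3)) = -(1/8)·log₂(1/8) = 0.37500
H(P) = 0.29875 + 0.26682 + 0.37500 = 0.94057 bits

log₂(3) = 1.58496 bits

D_KL(P||U) = 1.58496 - 0.94057 = 0.64439 ≈ 0.6444 bits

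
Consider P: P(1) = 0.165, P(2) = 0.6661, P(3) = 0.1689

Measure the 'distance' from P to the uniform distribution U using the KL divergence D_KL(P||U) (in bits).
0.3322 bits

U(i) = 1/3 for all i

D_KL(P||U) = Σ P(x) log₂(P(x) / (1/3))
           = Σ P(x) log₂(P(x)) + log₂(3)
           = log₂(3) - H(P)

H(P) = -Σ P(x) log₂(P(x)):
  -P(1)·log₂(P(1)) = -(0.165)·log₂(0.165) = 0.42891
  -P(2)·log₂(P(2)) = -(0.6661)·log₂(0.6661) = 0.39046
  -P(3)·log₂(P(3)) = -(0.1689)·log₂(0.1689) = 0.43336
H(P) = 0.42891 + 0.39046 + 0.43336 = 1.25273 bits

log₂(3) = 1.58496 bits

D_KL(P||U) = 1.58496 - 1.25273 = 0.33223 ≈ 0.3322 bits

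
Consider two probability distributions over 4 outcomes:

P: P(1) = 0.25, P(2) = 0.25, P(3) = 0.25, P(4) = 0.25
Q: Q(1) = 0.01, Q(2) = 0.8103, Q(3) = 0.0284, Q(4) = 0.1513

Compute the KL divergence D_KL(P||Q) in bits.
1.7025 bits

D_KL(P||Q) = Σ P(x) log₂(P(x)/Q(x))

Computing term by term:
  P(1)·log₂(P(1)/Q(1)) = 0.25·log₂(0.25/0.01) = 1.16096
  P(2)·log₂(P(2)/Q(2)) = 0.25·log₂(0.25/0.8103) = -0.42413
  P(3)·log₂(P(3)/Q(3)) = 0.25·log₂(0.25/0.0284) = 0.78449
  P(4)·log₂(P(4)/Q(4)) = 0.25·log₂(0.25/0.1513) = 0.18113

D_KL(P||Q) = 1.16096 - 0.42413 + 0.78449 + 0.18113 = 1.70245 ≈ 1.7025 bits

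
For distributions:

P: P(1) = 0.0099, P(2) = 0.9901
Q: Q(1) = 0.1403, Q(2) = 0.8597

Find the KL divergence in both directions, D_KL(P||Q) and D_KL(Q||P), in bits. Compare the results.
D_KL(P||Q) = 0.1639 bits, D_KL(Q||P) = 0.3615 bits. D_KL(Q||P) is larger than D_KL(P||Q) by 0.1976 bits; the two directions differ.

D_KL(P||Q) = Σ P(x) log₂(P(x)/Q(x))

Computing term by term:
  P(1)·log₂(P(1)/Q(1)) = 0.0099·log₂(0.0099/0.1403) = -0.03787
  P(2)·log₂(P(2)/Q(2)) = 0.9901·log₂(0.9901/0.8597) = 0.20172

D_KL(P||Q) = -0.03787 + 0.20172 = 0.16385 ≈ 0.1639 bits

D_KL(Q||P) = Σ Q(x) log₂(Q(x)/P(x))

Computing term by term:
  Q(1)·log₂(Q(1)/P(1)) = 0.1403·log₂(0.1403/0.0099) = 0.53664
  Q(2)·log₂(Q(2)/P(2)) = 0.8597·log₂(0.8597/0.9901) = -0.17516

D_KL(Q||P) = 0.53664 - 0.17516 = 0.36148 ≈ 0.3615 bits

These are NOT equal (difference: 0.1976 bits). KL divergence is asymmetric: D_KL(P||Q) ≠ D_KL(Q||P) in general.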